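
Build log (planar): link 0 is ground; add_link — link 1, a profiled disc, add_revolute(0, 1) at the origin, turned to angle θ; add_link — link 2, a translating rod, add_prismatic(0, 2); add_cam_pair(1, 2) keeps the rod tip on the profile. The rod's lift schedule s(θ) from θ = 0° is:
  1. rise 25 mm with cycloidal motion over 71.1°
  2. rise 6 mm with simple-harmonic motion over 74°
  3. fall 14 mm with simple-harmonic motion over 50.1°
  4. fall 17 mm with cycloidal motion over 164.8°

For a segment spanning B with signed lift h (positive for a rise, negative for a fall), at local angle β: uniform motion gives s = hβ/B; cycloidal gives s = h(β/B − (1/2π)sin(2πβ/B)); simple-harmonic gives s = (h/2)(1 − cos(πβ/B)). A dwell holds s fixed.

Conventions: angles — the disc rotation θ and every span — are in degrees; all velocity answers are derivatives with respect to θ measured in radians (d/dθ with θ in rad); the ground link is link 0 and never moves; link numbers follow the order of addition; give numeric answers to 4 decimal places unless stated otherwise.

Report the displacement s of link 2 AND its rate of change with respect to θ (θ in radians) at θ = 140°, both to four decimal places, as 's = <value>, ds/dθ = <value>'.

seg 1 [0°–71.1°] cycloidal, h=25: full span → s += 25 → s = 25.0000
seg 2 [71.1°–145.1°] simple-harmonic, h=6: θ=140° here. β=68.9, B=74. 6/2·(1 − cos(π·0.9311)) = 5.9300 → s = 30.9300
velocity in seg [71.1°–145.1°] (simple-harmonic), θ in radians: β = 68.9° = 1.2025 rad, B = 74° = 1.2915 rad; ds/dθ = (πh/(2B)) sin(πβ/B) = (π·6/(2·1.2915)) sin(π·0.9311) = 1.567660 mm/rad

s = 30.9300, ds/dθ = 1.5677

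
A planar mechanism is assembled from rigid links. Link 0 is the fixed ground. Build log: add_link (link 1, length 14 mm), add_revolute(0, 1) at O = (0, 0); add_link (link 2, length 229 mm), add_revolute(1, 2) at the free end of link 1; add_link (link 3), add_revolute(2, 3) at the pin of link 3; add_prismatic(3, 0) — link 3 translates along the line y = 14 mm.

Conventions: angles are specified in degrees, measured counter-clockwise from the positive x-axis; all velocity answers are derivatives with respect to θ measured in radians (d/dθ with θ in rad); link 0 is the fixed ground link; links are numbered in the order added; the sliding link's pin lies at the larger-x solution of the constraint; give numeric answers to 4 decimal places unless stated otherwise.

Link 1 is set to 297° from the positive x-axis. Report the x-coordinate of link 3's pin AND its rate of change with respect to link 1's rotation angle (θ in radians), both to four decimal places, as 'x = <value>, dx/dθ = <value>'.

geometry: r = 14 mm, L = 229 mm, e = 14 mm
crank pin P = (r cos θ, r sin θ) = (6.355867, -12.474091)
h = r sin θ − e = -12.474091 − 14 = -26.474091
x = r cos θ + √(L² − h²) = 6.355867 + 227.464552 = 233.820419
dx/dθ = −r sin θ − h·r cos θ/√(L² − h²) (θ in radians; h = -26.474091) = 13.213837

x = 233.8204, dx/dθ = 13.2138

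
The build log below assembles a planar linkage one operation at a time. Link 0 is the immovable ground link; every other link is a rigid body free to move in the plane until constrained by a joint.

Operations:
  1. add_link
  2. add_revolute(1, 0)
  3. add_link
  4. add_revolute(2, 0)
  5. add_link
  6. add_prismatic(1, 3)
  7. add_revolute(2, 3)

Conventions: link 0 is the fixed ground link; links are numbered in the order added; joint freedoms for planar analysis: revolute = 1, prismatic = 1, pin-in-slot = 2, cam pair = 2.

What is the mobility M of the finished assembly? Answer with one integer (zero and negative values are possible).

ground; <1,0,0>
#1 <2,0,0>
R:1↔0 J1 <2,1,0>
#2 <3,1,0>
R:2↔0 J1 <3,2,0>
#3 <4,2,0>
P:1↔3 J1 <4,3,0>
R:2↔3 J1 <4,4,0>
3×3 − 2×4 − 1×0 = 1

M = 1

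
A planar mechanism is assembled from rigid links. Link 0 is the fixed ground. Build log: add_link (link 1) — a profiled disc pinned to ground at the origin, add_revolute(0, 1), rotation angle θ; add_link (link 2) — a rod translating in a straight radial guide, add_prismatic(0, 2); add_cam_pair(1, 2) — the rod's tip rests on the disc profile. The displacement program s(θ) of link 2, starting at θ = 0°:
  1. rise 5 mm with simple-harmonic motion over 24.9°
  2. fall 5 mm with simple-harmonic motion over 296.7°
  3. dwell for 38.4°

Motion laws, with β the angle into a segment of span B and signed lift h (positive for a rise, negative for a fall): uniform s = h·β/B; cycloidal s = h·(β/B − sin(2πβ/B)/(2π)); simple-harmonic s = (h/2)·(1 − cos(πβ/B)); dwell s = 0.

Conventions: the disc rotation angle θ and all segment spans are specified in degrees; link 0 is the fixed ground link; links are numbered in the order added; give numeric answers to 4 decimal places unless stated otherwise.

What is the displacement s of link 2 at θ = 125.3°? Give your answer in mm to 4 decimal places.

seg 1 [0°–24.9°] simple-harmonic, h=5: full span → s += 5 → s = 5.0000
seg 2 [24.9°–321.6°] simple-harmonic, h=-5: θ=125.3° here. β=100.4, B=296.7. -5/2·(1 − cos(π·0.3384)) = -1.2845 → s = 3.7155

3.7155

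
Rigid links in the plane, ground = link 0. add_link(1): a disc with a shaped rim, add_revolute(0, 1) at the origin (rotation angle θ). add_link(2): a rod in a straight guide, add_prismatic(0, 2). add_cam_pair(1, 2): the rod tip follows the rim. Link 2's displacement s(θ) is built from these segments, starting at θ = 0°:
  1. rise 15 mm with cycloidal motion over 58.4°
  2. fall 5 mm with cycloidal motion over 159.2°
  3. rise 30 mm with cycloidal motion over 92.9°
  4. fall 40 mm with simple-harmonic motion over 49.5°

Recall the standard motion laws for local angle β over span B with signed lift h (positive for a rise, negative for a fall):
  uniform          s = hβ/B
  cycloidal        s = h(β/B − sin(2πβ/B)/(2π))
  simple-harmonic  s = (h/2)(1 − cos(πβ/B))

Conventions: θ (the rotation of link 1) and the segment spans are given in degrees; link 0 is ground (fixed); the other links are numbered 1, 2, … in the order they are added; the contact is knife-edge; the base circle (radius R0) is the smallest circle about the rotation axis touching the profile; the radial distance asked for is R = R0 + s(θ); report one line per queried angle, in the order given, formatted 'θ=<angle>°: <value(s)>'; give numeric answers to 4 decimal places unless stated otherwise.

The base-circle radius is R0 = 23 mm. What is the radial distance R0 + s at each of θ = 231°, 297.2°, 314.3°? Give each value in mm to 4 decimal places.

segment 1 (0° to 58.4°, cycloidal, h = 15) is passed completely: s = 0.0000 + (15) = 15.0000
segment 2 (58.4° to 217.6°, cycloidal, h = -5) is passed completely: s = 15.0000 + (-5) = 10.0000
θ = 231° falls in segment 3 (217.6° to 310.5°, cycloidal, h = 30): β = 231 − 217.6 = 13.4°, B = 92.9°; Δs = 30·(0.1442 − sin(2π·0.1442)/(2π)) = 0.5685; s = 10.0000 + 0.5685 = 10.5685
θ = 297.2° falls in segment 3 (217.6° to 310.5°, cycloidal, h = 30): β = 297.2 − 217.6 = 79.6°, B = 92.9°; Δs = 30·(0.8568 − sin(2π·0.8568)/(2π)) = 29.4438; s = 10.0000 + 29.4438 = 39.4438
segment 3 (217.6° to 310.5°, cycloidal, h = 30) is passed completely: s = 10.0000 + (30) = 40.0000
θ = 314.3° falls in segment 4 (310.5° to 360°, simple-harmonic, h = -40): β = 314.3 − 310.5 = 3.8°, B = 49.5°; Δs = -40/2·(1 − cos(π·0.0768)) = -0.5788; s = 40.0000 − 0.5788 = 39.4212
θ=231°: R = R0 + s = 23 + 10.5685 = 33.5685
θ=297.2°: R = R0 + s = 23 + 39.4438 = 62.4438
θ=314.3°: R = R0 + s = 23 + 39.4212 = 62.4212

θ=231°: 33.5685
θ=297.2°: 62.4438
θ=314.3°: 62.4212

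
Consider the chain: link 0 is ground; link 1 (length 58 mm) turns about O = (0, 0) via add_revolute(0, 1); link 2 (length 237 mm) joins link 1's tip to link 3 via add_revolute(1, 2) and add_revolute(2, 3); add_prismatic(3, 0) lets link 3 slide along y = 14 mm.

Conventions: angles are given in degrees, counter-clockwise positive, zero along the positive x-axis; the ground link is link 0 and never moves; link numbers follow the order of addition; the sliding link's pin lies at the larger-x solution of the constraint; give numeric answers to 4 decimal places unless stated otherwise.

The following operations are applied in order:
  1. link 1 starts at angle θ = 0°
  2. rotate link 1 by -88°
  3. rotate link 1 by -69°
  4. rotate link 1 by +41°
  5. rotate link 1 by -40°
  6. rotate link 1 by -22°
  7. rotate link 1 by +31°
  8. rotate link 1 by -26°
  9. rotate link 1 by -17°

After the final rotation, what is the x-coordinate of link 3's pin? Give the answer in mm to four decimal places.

geometry: r = 58 mm, L = 237 mm, e = 14 mm; θ starts at 0°
rotate link 1 by -88°: θ ← 0° -88° = -88°
rotate link 1 by -69°: θ ← -88° -69° = -157°
rotate link 1 by +41°: θ ← -157° +41° = -116°
rotate link 1 by -40°: θ ← -116° -40° = -156°
rotate link 1 by -22°: θ ← -156° -22° = -178°
rotate link 1 by +31°: θ ← -178° +31° = -147°
rotate link 1 by -26°: θ ← -147° -26° = -173°
rotate link 1 by -17°: θ ← -173° -17° = -190°
crank pin P = (r cos θ, r sin θ) = (-57.118850, 10.071594)
h = r sin θ − e = 10.071594 − 14 = -3.928406
x = r cos θ + √(L² − h²) = -57.118850 + 236.967440 = 179.848590

179.8486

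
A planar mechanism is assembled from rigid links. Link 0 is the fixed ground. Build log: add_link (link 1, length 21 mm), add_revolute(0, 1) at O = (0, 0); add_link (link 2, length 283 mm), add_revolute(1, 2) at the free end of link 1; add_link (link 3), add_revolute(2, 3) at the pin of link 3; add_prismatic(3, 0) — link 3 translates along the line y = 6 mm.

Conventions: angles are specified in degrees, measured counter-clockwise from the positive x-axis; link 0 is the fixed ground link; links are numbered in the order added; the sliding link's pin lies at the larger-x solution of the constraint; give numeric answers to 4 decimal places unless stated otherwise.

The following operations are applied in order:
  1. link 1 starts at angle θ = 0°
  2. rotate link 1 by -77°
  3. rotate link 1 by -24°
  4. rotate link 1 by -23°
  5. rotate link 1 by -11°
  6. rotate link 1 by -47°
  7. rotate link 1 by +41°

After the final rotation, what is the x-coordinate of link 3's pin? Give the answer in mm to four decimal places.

geometry: r = 21 mm, L = 283 mm, e = 6 mm; θ starts at 0°
rotate link 1 by -77°: θ ← 0° -77° = -77°
rotate link 1 by -24°: θ ← -77° -24° = -101°
rotate link 1 by -23°: θ ← -101° -23° = -124°
rotate link 1 by -11°: θ ← -124° -11° = -135°
rotate link 1 by -47°: θ ← -135° -47° = -182°
rotate link 1 by +41°: θ ← -182° +41° = -141°
crank pin P = (r cos θ, r sin θ) = (-16.320065, -13.215728)
h = r sin θ − e = -13.215728 − 6 = -19.215728
x = r cos θ + √(L² − h²) = -16.320065 + 282.346871 = 266.026806

266.0268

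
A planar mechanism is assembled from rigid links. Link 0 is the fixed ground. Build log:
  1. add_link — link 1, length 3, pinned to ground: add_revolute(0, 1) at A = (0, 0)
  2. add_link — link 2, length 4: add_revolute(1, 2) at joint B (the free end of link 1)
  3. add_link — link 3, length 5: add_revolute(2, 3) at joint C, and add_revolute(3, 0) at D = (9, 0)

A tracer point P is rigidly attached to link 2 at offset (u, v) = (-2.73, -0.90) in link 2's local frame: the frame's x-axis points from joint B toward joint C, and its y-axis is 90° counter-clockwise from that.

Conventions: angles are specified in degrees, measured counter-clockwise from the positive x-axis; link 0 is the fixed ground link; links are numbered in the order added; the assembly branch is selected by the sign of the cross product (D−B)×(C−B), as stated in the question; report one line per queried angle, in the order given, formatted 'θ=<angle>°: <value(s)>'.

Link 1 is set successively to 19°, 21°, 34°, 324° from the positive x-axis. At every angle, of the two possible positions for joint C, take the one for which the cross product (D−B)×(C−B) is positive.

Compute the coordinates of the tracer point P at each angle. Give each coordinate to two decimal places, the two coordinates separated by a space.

A=(0,0), D=(9.00,0)
θ=19°: B = A + 3.00·(cos19°, sin19°) = (2.8366, 0.9767)
θ=19°: |BD| = 6.2404
θ=19°: circle(B,4.00) ∩ circle(D,5.00): a=2.3991, h=3.2007
θ=19°:   candidates: C₊=(5.7070,3.7625) cross=19.974; C₋=(4.7051,-2.5600) cross=-19.974
θ=19°:   branch + wants cross > 0 → take C=(5.7070,3.7625) (cross=19.974)
θ=19°: ex = (C−B)/|BC| = (0.7176,0.6964); ey = (-0.6964,0.7176)
θ=19°: P = B + -2.73·ex + -0.90·ey = (1.5043,-1.5704)
θ=21°: B = A + 3.00·(cos21°, sin21°) = (2.8007, 1.0751)
θ=21°: |BD| = 6.2918
θ=21°: circle(B,4.00) ∩ circle(D,5.00): a=2.4307, h=3.1768
θ=21°:   candidates: C₊=(5.7385,3.7898) cross=19.988; C₋=(4.6528,-2.4703) cross=-19.988
θ=21°:   branch + wants cross > 0 → take C=(5.7385,3.7898) (cross=19.988)
θ=21°: ex = (C−B)/|BC| = (0.7344,0.6787); ey = (-0.6787,0.7344)
θ=21°: P = B + -2.73·ex + -0.90·ey = (1.4065,-1.4387)
θ=34°: B = A + 3.00·(cos34°, sin34°) = (2.4871, 1.6776)
θ=34°: |BD| = 6.7255
θ=34°: circle(B,4.00) ∩ circle(D,5.00): a=2.6936, h=2.9571
θ=34°:   candidates: C₊=(5.8332,3.8693) cross=19.888; C₋=(4.3580,-1.8579) cross=-19.888
θ=34°:   branch + wants cross > 0 → take C=(5.8332,3.8693) (cross=19.888)
θ=34°: ex = (C−B)/|BC| = (0.8365,0.5479); ey = (-0.5479,0.8365)
θ=34°: P = B + -2.73·ex + -0.90·ey = (0.6965,-0.5711)
θ=324°: B = A + 3.00·(cos324°, sin324°) = (2.4271, -1.7634)
θ=324°: |BD| = 6.8054
θ=324°: circle(B,4.00) ∩ circle(D,5.00): a=2.7414, h=2.9128
θ=324°:   candidates: C₊=(4.3201,1.7603) cross=19.823; C₋=(5.8296,-3.8663) cross=-19.823
θ=324°:   branch + wants cross > 0 → take C=(4.3201,1.7603) (cross=19.823)
θ=324°: ex = (C−B)/|BC| = (0.4733,0.8809); ey = (-0.8809,0.4733)
θ=324°: P = B + -2.73·ex + -0.90·ey = (1.9279,-4.5942)

θ=19°: 1.50 -1.57
θ=21°: 1.41 -1.44
θ=34°: 0.70 -0.57
θ=324°: 1.93 -4.59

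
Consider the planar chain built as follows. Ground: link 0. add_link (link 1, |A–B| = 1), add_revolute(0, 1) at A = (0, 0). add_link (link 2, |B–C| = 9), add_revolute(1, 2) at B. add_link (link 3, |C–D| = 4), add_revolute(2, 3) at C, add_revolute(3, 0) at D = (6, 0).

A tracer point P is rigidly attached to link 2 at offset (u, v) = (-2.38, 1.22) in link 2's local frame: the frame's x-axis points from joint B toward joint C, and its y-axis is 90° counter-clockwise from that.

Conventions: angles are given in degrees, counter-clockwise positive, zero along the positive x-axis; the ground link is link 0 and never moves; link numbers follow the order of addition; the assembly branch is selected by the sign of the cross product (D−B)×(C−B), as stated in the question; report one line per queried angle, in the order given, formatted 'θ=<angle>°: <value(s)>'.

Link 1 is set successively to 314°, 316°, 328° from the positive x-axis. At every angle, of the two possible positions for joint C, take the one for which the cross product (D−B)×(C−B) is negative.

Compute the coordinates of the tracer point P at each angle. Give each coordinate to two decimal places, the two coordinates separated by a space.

A=(0,0), D=(6.00,0)
θ=314°: B = A + 1.00·(cos314°, sin314°) = (0.6947, -0.7193)
θ=314°: |BD| = 5.3539
θ=314°: circle(B,9.00) ∩ circle(D,4.00): a=8.7473, h=2.1177
θ=314°:   candidates: C₊=(9.0781,2.5545) cross=11.338; C₋=(9.6472,-1.6426) cross=-11.338
θ=314°:   branch - wants cross < 0 → take C=(9.6472,-1.6426) (cross=-11.338)
θ=314°: ex = (C−B)/|BC| = (0.9947,-0.1026); ey = (0.1026,0.9947)
θ=314°: P = B + -2.38·ex + 1.22·ey = (-1.5476,0.7384)
θ=316°: B = A + 1.00·(cos316°, sin316°) = (0.7193, -0.6947)
θ=316°: |BD| = 5.3262
θ=316°: circle(B,9.00) ∩ circle(D,4.00): a=8.7650, h=2.0431
θ=316°:   candidates: C₊=(9.1430,2.4741) cross=10.882; C₋=(9.6760,-1.5771) cross=-10.882
θ=316°:   branch - wants cross < 0 → take C=(9.6760,-1.5771) (cross=-10.882)
θ=316°: ex = (C−B)/|BC| = (0.9952,-0.0980); ey = (0.0980,0.9952)
θ=316°: P = B + -2.38·ex + 1.22·ey = (-1.5296,0.7528)
θ=328°: B = A + 1.00·(cos328°, sin328°) = (0.8480, -0.5299)
θ=328°: |BD| = 5.1791
θ=328°: circle(B,9.00) ∩ circle(D,4.00): a=8.8647, h=1.5544
θ=328°:   candidates: C₊=(9.5072,1.9234) cross=8.051; C₋=(9.8253,-1.1692) cross=-8.051
θ=328°:   branch - wants cross < 0 → take C=(9.8253,-1.1692) (cross=-8.051)
θ=328°: ex = (C−B)/|BC| = (0.9975,-0.0710); ey = (0.0710,0.9975)
θ=328°: P = B + -2.38·ex + 1.22·ey = (-1.4393,0.8560)

θ=314°: -1.55 0.74
θ=316°: -1.53 0.75
θ=328°: -1.44 0.86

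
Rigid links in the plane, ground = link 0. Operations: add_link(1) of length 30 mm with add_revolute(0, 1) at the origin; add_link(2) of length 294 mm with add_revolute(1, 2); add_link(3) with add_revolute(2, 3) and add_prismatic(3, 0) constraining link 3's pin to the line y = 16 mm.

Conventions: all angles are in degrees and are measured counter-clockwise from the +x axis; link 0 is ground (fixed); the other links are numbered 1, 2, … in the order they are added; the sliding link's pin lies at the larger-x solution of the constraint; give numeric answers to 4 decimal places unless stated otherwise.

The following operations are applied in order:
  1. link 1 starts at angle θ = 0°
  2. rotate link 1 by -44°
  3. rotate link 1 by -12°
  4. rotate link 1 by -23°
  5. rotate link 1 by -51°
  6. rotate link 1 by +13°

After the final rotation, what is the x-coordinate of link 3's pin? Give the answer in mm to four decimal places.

geometry: r = 30 mm, L = 294 mm, e = 16 mm; θ starts at 0°
rotate link 1 by -44°: θ ← 0° -44° = -44°
rotate link 1 by -12°: θ ← -44° -12° = -56°
rotate link 1 by -23°: θ ← -56° -23° = -79°
rotate link 1 by -51°: θ ← -79° -51° = -130°
rotate link 1 by +13°: θ ← -130° +13° = -117°
crank pin P = (r cos θ, r sin θ) = (-13.619715, -26.730196)
h = r sin θ − e = -26.730196 − 16 = -42.730196
x = r cos θ + √(L² − h²) = -13.619715 + 290.878205 = 277.258490

277.2585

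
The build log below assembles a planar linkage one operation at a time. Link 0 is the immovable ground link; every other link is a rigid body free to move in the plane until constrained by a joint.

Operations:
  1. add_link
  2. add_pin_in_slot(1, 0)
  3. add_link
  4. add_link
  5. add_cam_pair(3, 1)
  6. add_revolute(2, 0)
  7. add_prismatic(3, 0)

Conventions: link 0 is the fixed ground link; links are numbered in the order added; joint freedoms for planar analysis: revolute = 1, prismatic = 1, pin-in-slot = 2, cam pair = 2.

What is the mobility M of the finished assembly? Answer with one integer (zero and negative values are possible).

ground; <1,0,0>
#1 <2,0,0>
PS:1↔0 J2 <2,0,1>
#2 <3,0,1>
#3 <4,0,1>
C:3↔1 J2 <4,0,2>
R:2↔0 J1 <4,1,2>
P:3↔0 J1 <4,2,2>
3×3 − 2×2 − 1×2 = 3

M = 3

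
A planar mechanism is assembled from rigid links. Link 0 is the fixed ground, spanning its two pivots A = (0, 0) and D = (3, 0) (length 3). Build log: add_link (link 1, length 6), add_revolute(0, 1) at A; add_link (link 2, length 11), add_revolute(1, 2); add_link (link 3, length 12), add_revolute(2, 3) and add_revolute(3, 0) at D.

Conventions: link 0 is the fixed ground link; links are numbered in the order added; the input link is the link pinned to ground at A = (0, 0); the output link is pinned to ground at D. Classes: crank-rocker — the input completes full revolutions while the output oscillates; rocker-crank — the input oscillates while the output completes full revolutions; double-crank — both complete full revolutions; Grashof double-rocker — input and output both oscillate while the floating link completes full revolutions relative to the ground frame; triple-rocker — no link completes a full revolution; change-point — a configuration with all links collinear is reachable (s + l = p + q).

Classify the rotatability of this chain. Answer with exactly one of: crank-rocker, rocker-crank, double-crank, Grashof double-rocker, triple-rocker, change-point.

lengths: ground=3, input=6, coupler=11, output=12
sorted: s=3 (shortest), l=12 (longest), p+q=17
s + l = 15 vs p + q = 17
s + l < p + q (Grashof) with shortest = ground link → double-crank

double-crank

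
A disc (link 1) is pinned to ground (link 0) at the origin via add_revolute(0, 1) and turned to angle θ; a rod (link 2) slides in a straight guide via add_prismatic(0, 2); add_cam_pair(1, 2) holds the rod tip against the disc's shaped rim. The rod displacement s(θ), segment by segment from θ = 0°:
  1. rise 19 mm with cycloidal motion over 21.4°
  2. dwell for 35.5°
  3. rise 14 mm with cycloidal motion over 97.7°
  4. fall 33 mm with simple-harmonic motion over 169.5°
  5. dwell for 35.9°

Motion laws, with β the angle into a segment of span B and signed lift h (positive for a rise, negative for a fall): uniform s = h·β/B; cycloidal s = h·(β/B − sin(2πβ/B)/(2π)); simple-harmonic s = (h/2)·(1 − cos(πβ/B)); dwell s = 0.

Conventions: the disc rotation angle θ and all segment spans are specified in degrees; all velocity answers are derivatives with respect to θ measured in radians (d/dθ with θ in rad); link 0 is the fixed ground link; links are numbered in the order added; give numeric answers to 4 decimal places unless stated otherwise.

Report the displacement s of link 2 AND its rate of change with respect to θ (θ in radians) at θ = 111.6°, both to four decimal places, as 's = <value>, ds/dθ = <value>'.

segment 1 (0° to 21.4°, cycloidal, h = 19) is passed completely: s = 0.0000 + (19) = 19.0000
segment 2 (21.4° to 56.9°, dwell): s unchanged at 19.0000
θ = 111.6° falls in segment 3 (56.9° to 154.6°, cycloidal, h = 14): β = 111.6 − 56.9 = 54.7°, B = 97.7°; Δs = 14·(0.5599 − sin(2π·0.5599)/(2π)) = 8.6569; s = 19.0000 + 8.6569 = 27.6569
velocity in seg [56.9°–154.6°] (cycloidal), θ in radians: β = 54.7° = 0.9547 rad, B = 97.7° = 1.7052 rad; ds/dθ = (h/B)(1 − cos(2πβ/B)) = (14/1.7052)(1 − cos(2π·0.5599)) = 15.846267 mm/rad

s = 27.6569, ds/dθ = 15.8463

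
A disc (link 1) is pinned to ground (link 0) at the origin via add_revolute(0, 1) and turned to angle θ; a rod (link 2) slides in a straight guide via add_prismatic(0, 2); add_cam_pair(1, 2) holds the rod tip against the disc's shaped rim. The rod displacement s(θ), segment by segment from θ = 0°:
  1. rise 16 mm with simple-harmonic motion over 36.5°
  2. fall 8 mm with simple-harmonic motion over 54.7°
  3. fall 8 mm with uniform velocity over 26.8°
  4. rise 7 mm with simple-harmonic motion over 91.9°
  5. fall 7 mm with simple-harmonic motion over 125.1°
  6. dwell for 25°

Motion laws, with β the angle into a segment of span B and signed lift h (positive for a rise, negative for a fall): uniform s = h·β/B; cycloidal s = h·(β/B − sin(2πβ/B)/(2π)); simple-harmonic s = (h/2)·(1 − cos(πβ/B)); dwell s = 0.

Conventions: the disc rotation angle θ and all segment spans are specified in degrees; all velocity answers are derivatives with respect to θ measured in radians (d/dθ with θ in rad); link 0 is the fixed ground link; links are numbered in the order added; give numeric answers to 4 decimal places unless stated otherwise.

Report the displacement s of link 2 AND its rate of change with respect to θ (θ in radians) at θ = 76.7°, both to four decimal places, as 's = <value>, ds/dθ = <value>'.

segment 1 (0° to 36.5°, simple-harmonic, h = 16) is passed completely: s = 0.0000 + (16) = 16.0000
θ = 76.7° falls in segment 2 (36.5° to 91.2°, simple-harmonic, h = -8): β = 76.7 − 36.5 = 40.2°, B = 54.7°; Δs = -8/2·(1 − cos(π·0.7349)) = -6.6913; s = 16.0000 − 6.6913 = 9.3087
velocity in seg [36.5°–91.2°] (simple-harmonic), θ in radians: β = 40.2° = 0.7016 rad, B = 54.7° = 0.9547 rad; ds/dθ = (πh/(2B)) sin(πβ/B) = (π·(-8)/(2·0.9547)) sin(π·0.7349) = -9.737836 mm/rad

s = 9.3087, ds/dθ = -9.7378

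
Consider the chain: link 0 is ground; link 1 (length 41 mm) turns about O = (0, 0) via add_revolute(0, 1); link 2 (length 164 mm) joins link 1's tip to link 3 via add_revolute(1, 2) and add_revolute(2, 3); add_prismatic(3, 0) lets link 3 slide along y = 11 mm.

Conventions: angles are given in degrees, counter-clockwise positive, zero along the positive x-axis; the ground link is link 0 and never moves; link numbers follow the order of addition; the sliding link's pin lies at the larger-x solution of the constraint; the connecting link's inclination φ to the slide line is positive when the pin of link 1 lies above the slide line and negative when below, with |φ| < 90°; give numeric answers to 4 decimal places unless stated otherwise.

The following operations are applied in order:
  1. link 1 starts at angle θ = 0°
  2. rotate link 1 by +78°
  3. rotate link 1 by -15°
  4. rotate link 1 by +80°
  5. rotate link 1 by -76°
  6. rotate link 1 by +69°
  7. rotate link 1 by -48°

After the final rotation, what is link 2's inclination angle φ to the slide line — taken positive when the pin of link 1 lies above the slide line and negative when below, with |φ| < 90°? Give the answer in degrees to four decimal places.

geometry: r = 41 mm, L = 164 mm, e = 11 mm; θ starts at 0°
rotate link 1 by +78°: θ ← 0° +78° = 78°
rotate link 1 by -15°: θ ← 78° -15° = 63°
rotate link 1 by +80°: θ ← 63° +80° = 143°
rotate link 1 by -76°: θ ← 143° -76° = 67°
rotate link 1 by +69°: θ ← 67° +69° = 136°
rotate link 1 by -48°: θ ← 136° -48° = 88°
h = r sin θ − e = 40.975024 − 11 = 29.975024
sin φ = h / L = 29.975024 / 164 = 0.18277454
φ = arcsin(0.18277454) = 10.531411°

10.5314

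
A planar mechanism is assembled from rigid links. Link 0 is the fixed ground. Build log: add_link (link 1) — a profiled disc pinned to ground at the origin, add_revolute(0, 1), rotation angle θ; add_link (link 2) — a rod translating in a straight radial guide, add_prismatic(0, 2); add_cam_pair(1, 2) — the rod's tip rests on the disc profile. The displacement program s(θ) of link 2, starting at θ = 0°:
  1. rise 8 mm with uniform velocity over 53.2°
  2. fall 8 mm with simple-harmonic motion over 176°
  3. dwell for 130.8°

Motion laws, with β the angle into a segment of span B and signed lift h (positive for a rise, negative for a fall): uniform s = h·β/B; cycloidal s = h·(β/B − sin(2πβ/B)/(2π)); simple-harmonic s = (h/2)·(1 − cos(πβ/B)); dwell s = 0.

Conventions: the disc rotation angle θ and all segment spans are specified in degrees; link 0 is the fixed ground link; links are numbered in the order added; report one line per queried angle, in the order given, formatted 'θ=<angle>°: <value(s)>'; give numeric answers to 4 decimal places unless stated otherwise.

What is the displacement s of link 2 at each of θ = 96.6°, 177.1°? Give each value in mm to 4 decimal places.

seg 1 [0°–53.2°] uniform, h=8: full span → s += 8 → s = 8.0000
seg 2 [53.2°–229.2°] simple-harmonic, h=-8: θ=96.6° here. β=43.4, B=176. -8/2·(1 − cos(π·0.2466)) = -1.1414 → s = 6.8586
seg 2 [53.2°–229.2°] simple-harmonic, h=-8: θ=177.1° here. β=123.9, B=176. -8/2·(1 − cos(π·0.7040)) = -6.3914 → s = 1.6086

θ=96.6°: 6.8586
θ=177.1°: 1.6086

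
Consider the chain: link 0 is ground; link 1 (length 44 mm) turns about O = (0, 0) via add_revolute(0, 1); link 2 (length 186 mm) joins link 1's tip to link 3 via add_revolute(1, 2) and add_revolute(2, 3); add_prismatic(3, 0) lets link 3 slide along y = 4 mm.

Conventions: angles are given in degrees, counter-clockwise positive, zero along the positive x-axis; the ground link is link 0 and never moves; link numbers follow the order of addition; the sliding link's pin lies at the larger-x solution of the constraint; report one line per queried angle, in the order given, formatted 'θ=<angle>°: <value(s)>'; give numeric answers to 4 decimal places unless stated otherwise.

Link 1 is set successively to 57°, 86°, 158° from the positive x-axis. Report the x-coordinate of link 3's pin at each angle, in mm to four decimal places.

geometry: r = 44 mm, L = 186 mm, e = 4 mm
θ=57°: crank pin P = (r cos θ, r sin θ) = (23.964118, 36.901505)
θ=57°: h = r sin θ − e = 36.901505 − 4 = 32.901505
θ=57°: x = r cos θ + √(L² − h²) = 23.964118 + 183.066903 = 207.031021
θ=86°: crank pin P = (r cos θ, r sin θ) = (3.069285, 43.892818)
θ=86°: h = r sin θ − e = 43.892818 − 4 = 39.892818
θ=86°: x = r cos θ + √(L² − h²) = 3.069285 + 181.671580 = 184.740865
θ=158°: crank pin P = (r cos θ, r sin θ) = (-40.796090, 16.482690)
θ=158°: h = r sin θ − e = 16.482690 − 4 = 12.482690
θ=158°: x = r cos θ + √(L² − h²) = -40.796090 + 185.580663 = 144.784573

θ=57°: 207.0310
θ=86°: 184.7409
θ=158°: 144.7846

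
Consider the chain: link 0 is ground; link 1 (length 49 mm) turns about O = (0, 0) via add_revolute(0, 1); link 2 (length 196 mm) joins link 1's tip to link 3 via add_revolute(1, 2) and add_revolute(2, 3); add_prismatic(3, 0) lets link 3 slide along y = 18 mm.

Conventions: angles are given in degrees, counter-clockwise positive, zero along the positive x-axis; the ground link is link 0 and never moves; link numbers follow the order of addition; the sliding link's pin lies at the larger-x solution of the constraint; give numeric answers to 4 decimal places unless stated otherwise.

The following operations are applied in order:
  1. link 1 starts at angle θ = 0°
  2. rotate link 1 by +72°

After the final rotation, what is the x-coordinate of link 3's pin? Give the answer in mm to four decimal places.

geometry: r = 49 mm, L = 196 mm, e = 18 mm; θ starts at 0°
rotate link 1 by +72°: θ ← 0° +72° = 72°
crank pin P = (r cos θ, r sin θ) = (15.141833, 46.601769)
h = r sin θ − e = 46.601769 − 18 = 28.601769
x = r cos θ + √(L² − h²) = 15.141833 + 193.901879 = 209.043712

209.0437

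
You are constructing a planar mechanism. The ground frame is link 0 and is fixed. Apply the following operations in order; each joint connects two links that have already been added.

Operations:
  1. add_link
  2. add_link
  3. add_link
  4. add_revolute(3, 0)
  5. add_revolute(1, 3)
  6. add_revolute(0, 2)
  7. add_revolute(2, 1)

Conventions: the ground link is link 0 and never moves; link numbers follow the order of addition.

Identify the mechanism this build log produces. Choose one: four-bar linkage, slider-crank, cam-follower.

links: 4 (incl. ground); joints: 4 revolute, 0 prismatic, 0 higher (cam) pair, forming one closed loop
4 links in a single 4R loop → four-bar linkage

four-bar linkage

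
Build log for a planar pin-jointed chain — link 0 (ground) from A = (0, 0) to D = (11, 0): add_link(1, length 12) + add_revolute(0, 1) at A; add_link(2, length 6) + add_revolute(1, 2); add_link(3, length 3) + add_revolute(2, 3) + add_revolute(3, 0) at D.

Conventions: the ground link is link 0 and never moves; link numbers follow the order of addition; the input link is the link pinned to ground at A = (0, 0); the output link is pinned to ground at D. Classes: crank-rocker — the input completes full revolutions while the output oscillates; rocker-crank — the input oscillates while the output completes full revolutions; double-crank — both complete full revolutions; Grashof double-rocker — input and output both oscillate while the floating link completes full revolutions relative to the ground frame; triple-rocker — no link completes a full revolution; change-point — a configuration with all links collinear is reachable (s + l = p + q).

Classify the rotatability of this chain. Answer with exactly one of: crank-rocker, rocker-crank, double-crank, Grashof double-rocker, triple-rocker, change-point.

lengths: ground=11, input=12, coupler=6, output=3
sorted: s=3 (shortest), l=12 (longest), p+q=17
s + l = 15 vs p + q = 17
s + l < p + q (Grashof) with shortest = output link → rocker-crank

rocker-crank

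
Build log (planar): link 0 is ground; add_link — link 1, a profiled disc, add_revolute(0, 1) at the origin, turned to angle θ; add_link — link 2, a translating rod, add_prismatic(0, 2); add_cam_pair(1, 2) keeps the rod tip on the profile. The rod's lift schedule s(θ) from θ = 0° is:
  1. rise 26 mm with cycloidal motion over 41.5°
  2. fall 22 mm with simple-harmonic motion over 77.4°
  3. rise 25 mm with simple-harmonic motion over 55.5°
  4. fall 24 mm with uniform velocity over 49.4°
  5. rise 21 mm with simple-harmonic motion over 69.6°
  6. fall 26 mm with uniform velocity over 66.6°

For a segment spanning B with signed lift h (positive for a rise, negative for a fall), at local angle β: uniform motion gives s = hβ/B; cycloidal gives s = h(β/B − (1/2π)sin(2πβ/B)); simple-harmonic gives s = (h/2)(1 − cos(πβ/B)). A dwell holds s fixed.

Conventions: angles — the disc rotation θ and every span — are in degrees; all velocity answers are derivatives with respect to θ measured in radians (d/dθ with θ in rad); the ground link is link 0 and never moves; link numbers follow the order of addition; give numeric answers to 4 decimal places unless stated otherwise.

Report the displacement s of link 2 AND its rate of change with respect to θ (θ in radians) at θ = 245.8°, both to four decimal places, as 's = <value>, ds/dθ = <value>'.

seg 1 [0°–41.5°] cycloidal, h=26: full span → s += 26 → s = 26.0000
seg 2 [41.5°–118.9°] simple-harmonic, h=-22: full span → s += -22 → s = 4.0000
seg 3 [118.9°–174.4°] simple-harmonic, h=25: full span → s += 25 → s = 29.0000
seg 4 [174.4°–223.8°] uniform, h=-24: full span → s += -24 → s = 5.0000
seg 5 [223.8°–293.4°] simple-harmonic, h=21: θ=245.8° here. β=22, B=69.6. 21/2·(1 − cos(π·0.3161)) = 4.7654 → s = 9.7654
velocity in seg [223.8°–293.4°] (simple-harmonic), θ in radians: β = 22° = 0.3840 rad, B = 69.6° = 1.2147 rad; ds/dθ = (πh/(2B)) sin(πβ/B) = (π·21/(2·1.2147)) sin(π·0.3161) = 22.747504 mm/rad

s = 9.7654, ds/dθ = 22.7475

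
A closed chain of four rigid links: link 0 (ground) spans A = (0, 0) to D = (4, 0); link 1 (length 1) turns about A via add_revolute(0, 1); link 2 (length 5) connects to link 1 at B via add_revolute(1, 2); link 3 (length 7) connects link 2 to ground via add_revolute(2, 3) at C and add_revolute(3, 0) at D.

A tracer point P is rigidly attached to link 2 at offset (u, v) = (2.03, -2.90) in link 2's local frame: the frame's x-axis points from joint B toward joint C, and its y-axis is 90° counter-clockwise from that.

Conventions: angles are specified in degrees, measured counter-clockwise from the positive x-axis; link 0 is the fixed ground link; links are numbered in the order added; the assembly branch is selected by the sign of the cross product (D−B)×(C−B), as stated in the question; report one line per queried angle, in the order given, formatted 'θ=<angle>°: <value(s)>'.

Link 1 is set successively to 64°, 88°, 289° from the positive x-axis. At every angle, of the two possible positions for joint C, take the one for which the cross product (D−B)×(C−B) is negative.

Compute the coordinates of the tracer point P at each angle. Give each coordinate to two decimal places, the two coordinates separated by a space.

A=(0,0), D=(4.00,0)
θ=64°: B = A + 1.00·(cos64°, sin64°) = (0.4384, 0.8988)
θ=64°: |BD| = 3.6733
θ=64°: circle(B,5.00) ∩ circle(D,7.00): a=-1.4302, h=4.7911
θ=64°:   candidates: C₊=(0.2240,5.8942) cross=17.599; C₋=(-2.1206,-3.3967) cross=-17.599
θ=64°:   branch - wants cross < 0 → take C=(-2.1206,-3.3967) (cross=-17.599)
θ=64°: ex = (C−B)/|BC| = (-0.5118,-0.8591); ey = (0.8591,-0.5118)
θ=64°: P = B + 2.03·ex + -2.90·ey = (-3.0920,0.6390)
θ=88°: B = A + 1.00·(cos88°, sin88°) = (0.0349, 0.9994)
θ=88°: |BD| = 4.0891
θ=88°: circle(B,5.00) ∩ circle(D,7.00): a=-0.8901, h=4.9201
θ=88°:   candidates: C₊=(0.3743,5.9879) cross=20.119; C₋=(-2.0307,-3.5540) cross=-20.119
θ=88°:   branch - wants cross < 0 → take C=(-2.0307,-3.5540) (cross=-20.119)
θ=88°: ex = (C−B)/|BC| = (-0.4131,-0.9107); ey = (0.9107,-0.4131)
θ=88°: P = B + 2.03·ex + -2.90·ey = (-3.4447,0.3487)
θ=289°: B = A + 1.00·(cos289°, sin289°) = (0.3256, -0.9455)
θ=289°: |BD| = 3.7941
θ=289°: circle(B,5.00) ∩ circle(D,7.00): a=-1.2657, h=4.8371
θ=289°:   candidates: C₊=(-2.1057,3.4236) cross=18.353; C₋=(0.3052,-5.9455) cross=-18.353
θ=289°:   branch - wants cross < 0 → take C=(0.3052,-5.9455) (cross=-18.353)
θ=289°: ex = (C−B)/|BC| = (-0.0041,-1.0000); ey = (1.0000,-0.0041)
θ=289°: P = B + 2.03·ex + -2.90·ey = (-2.5827,-2.9637)

θ=64°: -3.09 0.64
θ=88°: -3.44 0.35
θ=289°: -2.58 -2.96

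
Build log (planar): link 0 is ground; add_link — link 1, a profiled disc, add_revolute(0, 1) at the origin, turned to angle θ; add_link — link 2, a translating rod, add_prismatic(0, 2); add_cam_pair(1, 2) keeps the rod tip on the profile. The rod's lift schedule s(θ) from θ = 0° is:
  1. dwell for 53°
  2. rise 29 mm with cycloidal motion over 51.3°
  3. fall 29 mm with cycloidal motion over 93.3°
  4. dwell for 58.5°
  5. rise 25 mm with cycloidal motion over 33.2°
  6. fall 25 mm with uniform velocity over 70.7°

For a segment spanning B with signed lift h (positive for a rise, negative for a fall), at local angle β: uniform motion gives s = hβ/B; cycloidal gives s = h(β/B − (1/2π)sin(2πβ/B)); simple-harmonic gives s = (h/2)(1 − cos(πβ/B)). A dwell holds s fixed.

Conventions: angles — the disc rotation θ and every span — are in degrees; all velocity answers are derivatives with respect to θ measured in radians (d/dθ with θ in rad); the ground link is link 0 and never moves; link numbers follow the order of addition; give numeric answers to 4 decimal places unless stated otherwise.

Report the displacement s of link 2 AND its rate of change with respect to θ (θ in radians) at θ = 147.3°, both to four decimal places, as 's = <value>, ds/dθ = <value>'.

seg 1 [0°–53°] dwell: s stays 0.0000
seg 2 [53°–104.3°] cycloidal, h=29: full span → s += 29 → s = 29.0000
seg 3 [104.3°–197.6°] cycloidal, h=-29: θ=147.3° here. β=43, B=93.3. -29·(0.4609 − sin(2π·0.4609)/(2π)) = -12.2424 → s = 16.7576
velocity in seg [104.3°–197.6°] (cycloidal), θ in radians: β = 43° = 0.7505 rad, B = 93.3° = 1.6284 rad; ds/dθ = (h/B)(1 − cos(2πβ/B)) = ((-29)/1.6284)(1 − cos(2π·0.4609)) = -35.082648 mm/rad

s = 16.7576, ds/dθ = -35.0826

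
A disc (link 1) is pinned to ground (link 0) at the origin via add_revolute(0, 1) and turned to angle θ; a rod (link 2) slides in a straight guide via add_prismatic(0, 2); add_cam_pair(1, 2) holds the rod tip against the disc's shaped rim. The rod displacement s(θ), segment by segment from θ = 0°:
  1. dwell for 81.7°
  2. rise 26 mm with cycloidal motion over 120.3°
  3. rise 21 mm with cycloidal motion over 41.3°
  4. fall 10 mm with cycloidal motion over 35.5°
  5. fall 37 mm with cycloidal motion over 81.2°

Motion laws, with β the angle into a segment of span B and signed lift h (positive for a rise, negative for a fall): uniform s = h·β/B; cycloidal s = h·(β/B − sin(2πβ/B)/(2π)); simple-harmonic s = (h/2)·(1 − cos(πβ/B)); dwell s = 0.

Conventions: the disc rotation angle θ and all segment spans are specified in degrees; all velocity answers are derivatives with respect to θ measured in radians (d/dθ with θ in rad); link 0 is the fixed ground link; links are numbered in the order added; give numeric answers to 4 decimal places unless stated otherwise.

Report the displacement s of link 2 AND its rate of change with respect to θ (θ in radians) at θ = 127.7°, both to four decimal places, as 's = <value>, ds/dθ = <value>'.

segment 1 (0° to 81.7°, dwell): s unchanged at 0.0000
θ = 127.7° falls in segment 2 (81.7° to 202°, cycloidal, h = 26): β = 127.7 − 81.7 = 46°, B = 120.3°; Δs = 26·(0.3824 − sin(2π·0.3824)/(2π)) = 7.1545; s = 0.0000 + 7.1545 = 7.1545
velocity in seg [81.7°–202°] (cycloidal), θ in radians: β = 46° = 0.8029 rad, B = 120.3° = 2.0996 rad; ds/dθ = (h/B)(1 − cos(2πβ/B)) = (26/2.0996)(1 − cos(2π·0.3824)) = 21.535651 mm/rad

s = 7.1545, ds/dθ = 21.5357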